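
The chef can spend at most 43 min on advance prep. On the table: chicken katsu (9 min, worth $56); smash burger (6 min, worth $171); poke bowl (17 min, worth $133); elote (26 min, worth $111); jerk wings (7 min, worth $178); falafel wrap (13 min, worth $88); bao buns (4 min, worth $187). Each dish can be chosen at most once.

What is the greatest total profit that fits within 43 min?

725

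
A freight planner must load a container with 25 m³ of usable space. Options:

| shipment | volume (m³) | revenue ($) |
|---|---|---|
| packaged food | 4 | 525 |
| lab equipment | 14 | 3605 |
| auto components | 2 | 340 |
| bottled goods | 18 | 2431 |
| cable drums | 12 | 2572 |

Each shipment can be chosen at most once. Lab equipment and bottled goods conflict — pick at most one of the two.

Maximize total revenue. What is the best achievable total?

4470

Best packing: packaged food + lab equipment + auto components — 20 m³, 4470 total.
Next best is packaged food + lab equipment at 4130 (18 m³) — short by 340.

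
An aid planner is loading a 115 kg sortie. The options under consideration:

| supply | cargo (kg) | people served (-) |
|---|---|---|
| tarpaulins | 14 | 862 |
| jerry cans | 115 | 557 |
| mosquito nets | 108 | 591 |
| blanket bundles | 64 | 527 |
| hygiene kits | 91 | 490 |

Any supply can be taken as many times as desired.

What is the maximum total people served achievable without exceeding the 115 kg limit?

Ranking by ratio (people served/kg): tarpaulins 61.57, blanket bundles 8.23, mosquito nets 5.47, hygiene kits 5.38.
Taking 8×tarpaulins: 112 kg used, 6896 in people served.
That's the maximum — no swap from here does better than 6896.

6896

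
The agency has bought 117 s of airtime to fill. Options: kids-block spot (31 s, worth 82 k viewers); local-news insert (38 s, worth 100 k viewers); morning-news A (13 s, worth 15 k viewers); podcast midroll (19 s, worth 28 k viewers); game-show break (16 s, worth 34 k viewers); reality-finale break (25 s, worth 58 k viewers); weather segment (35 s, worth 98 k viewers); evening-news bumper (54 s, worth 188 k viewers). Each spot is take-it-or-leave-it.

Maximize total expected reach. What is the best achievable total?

Filling by ratio: reality-finale break + weather segment + evening-news bumper for 344, with 3 s left unused.
The 35 s tied up in weather segment is better spent on local-news insert — total rises to 346 (117 s).
Next best is reality-finale break + weather segment + evening-news bumper at 344 (114 s) — short by 2.

346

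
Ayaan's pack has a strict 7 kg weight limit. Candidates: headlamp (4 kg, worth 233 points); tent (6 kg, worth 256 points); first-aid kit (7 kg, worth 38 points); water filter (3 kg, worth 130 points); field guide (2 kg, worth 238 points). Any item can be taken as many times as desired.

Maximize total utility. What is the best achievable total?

714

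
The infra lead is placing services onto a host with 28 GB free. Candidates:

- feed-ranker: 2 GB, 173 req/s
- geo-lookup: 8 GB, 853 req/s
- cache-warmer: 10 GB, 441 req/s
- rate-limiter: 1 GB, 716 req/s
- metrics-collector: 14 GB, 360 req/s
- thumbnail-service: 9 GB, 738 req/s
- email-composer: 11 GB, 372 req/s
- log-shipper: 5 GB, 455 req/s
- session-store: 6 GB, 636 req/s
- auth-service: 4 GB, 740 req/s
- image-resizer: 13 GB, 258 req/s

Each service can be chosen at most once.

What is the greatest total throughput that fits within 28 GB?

Greedy by ratio would take feed-ranker + geo-lookup + rate-limiter + log-shipper + session-store + auth-service: 26 GB used, total 3573.
Dropping feed-ranker and log-shipper frees 7 GB; slotting in thumbnail-service (9 GB) lifts the total to 3683 at 28 GB.
Runner-up feed-ranker + geo-lookup + rate-limiter + log-shipper + session-store + auth-service tops out at 3573.

3683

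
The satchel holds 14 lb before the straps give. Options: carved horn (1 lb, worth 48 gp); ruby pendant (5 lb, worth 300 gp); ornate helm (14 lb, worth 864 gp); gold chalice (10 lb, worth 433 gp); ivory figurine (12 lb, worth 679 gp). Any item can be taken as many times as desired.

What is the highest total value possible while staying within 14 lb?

864

Ranking by ratio (value/lb): ornate helm 61.71, ruby pendant 60.00, ivory figurine 56.58.
Taking ornate helm: 14 lb used, 864 in value.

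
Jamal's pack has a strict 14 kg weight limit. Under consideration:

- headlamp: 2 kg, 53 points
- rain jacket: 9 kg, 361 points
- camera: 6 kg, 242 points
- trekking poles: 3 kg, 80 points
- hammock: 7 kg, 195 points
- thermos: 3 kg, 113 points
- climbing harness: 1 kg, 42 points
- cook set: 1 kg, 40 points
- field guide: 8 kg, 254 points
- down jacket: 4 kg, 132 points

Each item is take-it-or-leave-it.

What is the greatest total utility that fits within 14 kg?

Ranking by ratio (utility/kg): climbing harness 42.00, camera 40.33, rain jacket 40.11.
Greedy by ratio would take camera + trekking poles + thermos + climbing harness + cook set: 14 kg used, total 517.
The 9 kg tied up in camera and trekking poles is better spent on rain jacket — total rises to 556 (14 kg).
Runner-up rain jacket + climbing harness + down jacket tops out at 535.

556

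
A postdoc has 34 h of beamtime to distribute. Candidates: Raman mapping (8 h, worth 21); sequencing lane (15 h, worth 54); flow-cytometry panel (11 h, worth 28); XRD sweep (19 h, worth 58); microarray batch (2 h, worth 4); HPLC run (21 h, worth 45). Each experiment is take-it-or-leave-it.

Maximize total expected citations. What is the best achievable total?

112

Taking sequencing lane + XRD sweep: 34 h used, 112 in expected citations.
The closest alternative, Raman mapping + sequencing lane + flow-cytometry panel, reaches only 103.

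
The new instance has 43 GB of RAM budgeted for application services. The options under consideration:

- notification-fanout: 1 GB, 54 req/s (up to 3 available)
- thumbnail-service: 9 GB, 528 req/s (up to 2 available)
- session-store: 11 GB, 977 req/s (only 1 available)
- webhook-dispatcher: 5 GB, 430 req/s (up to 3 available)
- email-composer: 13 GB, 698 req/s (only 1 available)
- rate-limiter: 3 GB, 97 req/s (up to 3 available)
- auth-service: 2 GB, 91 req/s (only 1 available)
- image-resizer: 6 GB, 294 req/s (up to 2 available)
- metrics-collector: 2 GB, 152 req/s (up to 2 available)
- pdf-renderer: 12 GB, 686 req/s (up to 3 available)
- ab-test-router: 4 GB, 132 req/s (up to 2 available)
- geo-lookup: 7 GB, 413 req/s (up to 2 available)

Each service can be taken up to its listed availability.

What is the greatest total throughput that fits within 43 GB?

3311

Greedy by ratio would take 3×notification-fanout + session-store + 3×webhook-dispatcher + auth-service + 2×metrics-collector + geo-lookup: 42 GB used, total 3237.
Dropping 2×notification-fanout and auth-service and geo-lookup frees 11 GB; slotting in pdf-renderer (12 GB) lifts the total to 3311 at 43 GB.
That's the maximum — no swap from here does better than 3311.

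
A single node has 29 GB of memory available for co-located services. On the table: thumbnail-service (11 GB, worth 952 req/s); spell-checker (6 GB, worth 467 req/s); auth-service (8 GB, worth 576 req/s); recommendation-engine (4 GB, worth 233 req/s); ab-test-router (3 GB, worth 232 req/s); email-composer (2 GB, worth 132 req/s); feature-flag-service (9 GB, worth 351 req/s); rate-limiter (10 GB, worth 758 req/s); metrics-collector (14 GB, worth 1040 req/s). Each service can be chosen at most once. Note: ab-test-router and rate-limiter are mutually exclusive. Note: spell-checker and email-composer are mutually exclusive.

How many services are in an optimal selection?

3

The maximum throughput within 29 GB is 2286.
One optimal bundle: thumbnail-service + auth-service + rate-limiter (29 GB).
Any selection reaching 2286 contains exactly 3 services.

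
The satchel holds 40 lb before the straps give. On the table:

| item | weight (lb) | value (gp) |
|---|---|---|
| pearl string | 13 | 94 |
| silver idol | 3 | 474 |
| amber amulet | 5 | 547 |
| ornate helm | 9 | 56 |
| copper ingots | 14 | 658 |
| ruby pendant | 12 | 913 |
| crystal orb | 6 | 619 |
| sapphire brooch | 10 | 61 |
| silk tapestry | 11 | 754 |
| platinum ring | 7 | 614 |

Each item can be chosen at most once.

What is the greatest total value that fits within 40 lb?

3374

Greedy by ratio would take silver idol + amber amulet + ruby pendant + crystal orb + platinum ring: 33 lb used, total 3167.
The 5 lb tied up in amber amulet is better spent on silk tapestry — total rises to 3374 (39 lb).
An exhaustive check of the 1024 subsets confirms 3374.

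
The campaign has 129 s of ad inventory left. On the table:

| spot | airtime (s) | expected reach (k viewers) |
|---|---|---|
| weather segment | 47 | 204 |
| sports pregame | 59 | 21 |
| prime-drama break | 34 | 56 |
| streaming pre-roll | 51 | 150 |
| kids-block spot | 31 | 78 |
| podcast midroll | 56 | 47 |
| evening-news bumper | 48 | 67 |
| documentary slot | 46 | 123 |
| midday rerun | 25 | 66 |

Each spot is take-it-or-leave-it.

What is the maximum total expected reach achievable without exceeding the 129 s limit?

432

Density check — weather segment 4.34, streaming pre-roll 2.94, documentary slot 2.67 are the best per s.
Filling by ratio: weather segment + streaming pre-roll + midday rerun for 420, with 6 s left unused.
The 25 s tied up in midday rerun is better spent on kids-block spot — total rises to 432 (129 s).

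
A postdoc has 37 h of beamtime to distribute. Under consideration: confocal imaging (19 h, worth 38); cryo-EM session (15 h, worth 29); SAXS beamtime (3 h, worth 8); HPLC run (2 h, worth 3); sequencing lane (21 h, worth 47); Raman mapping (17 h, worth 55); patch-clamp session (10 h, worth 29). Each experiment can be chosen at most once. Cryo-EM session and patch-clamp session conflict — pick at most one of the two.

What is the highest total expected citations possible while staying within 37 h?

95

Density check — Raman mapping 3.24, patch-clamp session 2.90, SAXS beamtime 2.67, sequencing lane 2.24 are the best per h.
Best packing: cryo-EM session + SAXS beamtime + HPLC run + Raman mapping — 37 h, 95 total.
SAXS beamtime + HPLC run + Raman mapping + patch-clamp session matches that 95 at 32 h; no feasible combination exceeds it.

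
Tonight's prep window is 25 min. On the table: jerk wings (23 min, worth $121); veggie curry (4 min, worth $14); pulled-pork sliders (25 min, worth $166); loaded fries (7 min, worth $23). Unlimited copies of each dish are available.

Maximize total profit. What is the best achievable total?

166

Ranking by ratio (profit/min): pulled-pork sliders 6.64, jerk wings 5.26, veggie curry 3.50, loaded fries 3.29.
Taking pulled-pork sliders: 25 min used, 166 in profit.
Every other selection either busts 25 min or fails to beat 166.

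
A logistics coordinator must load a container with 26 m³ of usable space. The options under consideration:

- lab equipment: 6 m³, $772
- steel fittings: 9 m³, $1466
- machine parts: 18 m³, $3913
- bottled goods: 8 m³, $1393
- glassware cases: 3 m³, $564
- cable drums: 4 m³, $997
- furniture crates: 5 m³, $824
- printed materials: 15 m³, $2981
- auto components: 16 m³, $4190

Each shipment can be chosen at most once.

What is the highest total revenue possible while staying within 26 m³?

6011

Greedy by ratio would take glassware cases + cable drums + auto components: 23 m³ used, total 5751.
Replace glassware cases with furniture crates: the trade gains 260 net, giving 6011 at 25 m³.
The closest alternative, lab equipment + cable drums + auto components, reaches only 5959.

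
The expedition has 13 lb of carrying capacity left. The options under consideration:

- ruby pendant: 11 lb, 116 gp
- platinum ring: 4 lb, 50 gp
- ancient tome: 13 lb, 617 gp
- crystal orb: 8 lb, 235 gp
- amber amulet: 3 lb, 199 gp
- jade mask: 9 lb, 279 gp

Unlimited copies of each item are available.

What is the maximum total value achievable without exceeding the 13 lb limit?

4×amber amulet uses 12 of the 13 lb and totals 796.
The spare 1 lb is too small for any remaining item, and no exchange beats 796.

796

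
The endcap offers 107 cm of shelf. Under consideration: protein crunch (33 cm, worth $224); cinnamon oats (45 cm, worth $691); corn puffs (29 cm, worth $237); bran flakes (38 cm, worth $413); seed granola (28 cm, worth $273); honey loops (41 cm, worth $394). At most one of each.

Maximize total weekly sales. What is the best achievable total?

Density check — cinnamon oats 15.36, bran flakes 10.87, seed granola 9.75, honey loops 9.61 are the best per cm.
Greedy by ratio would take cinnamon oats + bran flakes: 83 cm used, total 1104.
The 38 cm tied up in bran flakes is better spent on corn puffs + seed granola — total rises to 1201 (102 cm).
Next best is protein crunch + cinnamon oats + seed granola at 1188 (106 cm) — short by 13.

1201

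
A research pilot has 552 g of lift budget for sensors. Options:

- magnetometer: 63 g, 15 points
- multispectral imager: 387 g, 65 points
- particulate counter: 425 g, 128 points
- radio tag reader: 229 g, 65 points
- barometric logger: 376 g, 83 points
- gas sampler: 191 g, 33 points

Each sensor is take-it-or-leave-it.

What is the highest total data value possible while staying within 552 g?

Magnetometer + particulate counter uses 488 of the 552 g and totals 143.

143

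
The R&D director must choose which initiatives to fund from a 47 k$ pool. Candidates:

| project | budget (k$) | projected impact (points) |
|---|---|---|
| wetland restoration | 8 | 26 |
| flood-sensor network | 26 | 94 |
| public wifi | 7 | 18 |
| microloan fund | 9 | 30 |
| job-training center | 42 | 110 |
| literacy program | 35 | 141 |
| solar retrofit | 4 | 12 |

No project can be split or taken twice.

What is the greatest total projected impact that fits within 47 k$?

179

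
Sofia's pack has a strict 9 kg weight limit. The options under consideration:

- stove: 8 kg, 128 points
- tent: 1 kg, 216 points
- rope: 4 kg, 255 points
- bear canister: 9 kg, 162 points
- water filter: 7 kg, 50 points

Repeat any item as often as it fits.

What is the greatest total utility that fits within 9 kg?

Density check — tent 216.00, rope 63.75, bear canister 18.00 are the best per kg.
Taking 9×tent: 9 kg used, 1944 in utility.
Nothing else within 9 kg beats 1944.

1944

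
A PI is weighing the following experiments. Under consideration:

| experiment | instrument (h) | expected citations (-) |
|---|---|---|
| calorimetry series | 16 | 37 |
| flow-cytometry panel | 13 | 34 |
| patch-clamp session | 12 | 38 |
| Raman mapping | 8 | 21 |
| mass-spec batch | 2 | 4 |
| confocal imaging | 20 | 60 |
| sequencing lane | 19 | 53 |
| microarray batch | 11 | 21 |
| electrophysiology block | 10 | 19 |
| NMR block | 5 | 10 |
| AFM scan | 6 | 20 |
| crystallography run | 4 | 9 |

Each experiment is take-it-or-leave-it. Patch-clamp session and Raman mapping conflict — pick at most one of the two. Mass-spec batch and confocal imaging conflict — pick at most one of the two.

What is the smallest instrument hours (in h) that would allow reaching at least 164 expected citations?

57

Need the lightest bundle worth ≥ 164.
patch-clamp session + confocal imaging + sequencing lane + AFM scan: 171 expected citations at 57 h.
Below 57 h the best achievable stays under 164.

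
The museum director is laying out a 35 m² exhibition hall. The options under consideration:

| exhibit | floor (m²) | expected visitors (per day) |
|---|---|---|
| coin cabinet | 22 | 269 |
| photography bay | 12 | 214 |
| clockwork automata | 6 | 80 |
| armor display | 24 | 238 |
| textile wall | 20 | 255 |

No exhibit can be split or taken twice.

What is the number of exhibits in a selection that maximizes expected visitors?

2

Best achievable expected visitors is 483.
For example coin cabinet + photography bay achieves it, using 34 m².
Every optimal selection uses 2 exhibits.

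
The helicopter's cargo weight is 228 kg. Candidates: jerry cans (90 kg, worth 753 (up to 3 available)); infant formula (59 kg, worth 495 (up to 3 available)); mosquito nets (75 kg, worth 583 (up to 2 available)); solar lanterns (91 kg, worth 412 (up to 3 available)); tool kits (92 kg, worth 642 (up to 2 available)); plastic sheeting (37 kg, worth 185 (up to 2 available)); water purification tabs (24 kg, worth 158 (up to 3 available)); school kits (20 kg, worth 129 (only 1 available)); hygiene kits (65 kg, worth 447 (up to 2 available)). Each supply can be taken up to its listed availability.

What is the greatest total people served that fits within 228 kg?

1872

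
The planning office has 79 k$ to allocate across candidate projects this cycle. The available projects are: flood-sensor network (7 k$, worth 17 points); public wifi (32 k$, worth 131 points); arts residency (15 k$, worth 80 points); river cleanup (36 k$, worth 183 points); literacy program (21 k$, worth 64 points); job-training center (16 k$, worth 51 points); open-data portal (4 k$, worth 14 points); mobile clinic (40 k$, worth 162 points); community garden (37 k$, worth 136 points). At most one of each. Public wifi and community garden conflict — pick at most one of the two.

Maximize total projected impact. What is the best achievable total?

345

Density check — arts residency 5.33, river cleanup 5.08, public wifi 4.09, mobile clinic 4.05 are the best per k$.
Best packing: flood-sensor network + public wifi + river cleanup + open-data portal — 79 k$, 345 total.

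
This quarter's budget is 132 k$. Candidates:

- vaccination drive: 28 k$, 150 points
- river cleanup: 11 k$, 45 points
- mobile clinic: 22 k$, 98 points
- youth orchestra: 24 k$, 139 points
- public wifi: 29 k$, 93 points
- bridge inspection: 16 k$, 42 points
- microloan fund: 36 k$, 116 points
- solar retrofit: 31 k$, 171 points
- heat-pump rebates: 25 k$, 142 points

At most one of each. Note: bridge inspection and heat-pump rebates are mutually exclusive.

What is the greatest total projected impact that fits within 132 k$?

700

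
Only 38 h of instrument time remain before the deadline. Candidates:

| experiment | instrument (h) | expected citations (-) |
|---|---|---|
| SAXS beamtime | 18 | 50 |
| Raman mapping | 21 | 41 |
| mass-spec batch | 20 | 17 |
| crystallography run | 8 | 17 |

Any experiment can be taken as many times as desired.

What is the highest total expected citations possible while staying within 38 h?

Ranking by ratio (expected citations/h): SAXS beamtime 2.78, crystallography run 2.12, Raman mapping 1.95, mass-spec batch 0.85.
2×SAXS beamtime uses 36 of the 38 h and totals 100.
No other feasible combination exceeds 100.

100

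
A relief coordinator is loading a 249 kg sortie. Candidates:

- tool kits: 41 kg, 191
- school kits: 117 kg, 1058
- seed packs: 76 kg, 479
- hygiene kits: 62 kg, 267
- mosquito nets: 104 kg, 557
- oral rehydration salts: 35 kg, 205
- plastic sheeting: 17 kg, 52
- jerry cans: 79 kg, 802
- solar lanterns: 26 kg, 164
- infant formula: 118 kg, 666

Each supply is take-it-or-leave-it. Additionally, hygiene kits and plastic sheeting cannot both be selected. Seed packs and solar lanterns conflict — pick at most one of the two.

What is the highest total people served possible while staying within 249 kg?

2117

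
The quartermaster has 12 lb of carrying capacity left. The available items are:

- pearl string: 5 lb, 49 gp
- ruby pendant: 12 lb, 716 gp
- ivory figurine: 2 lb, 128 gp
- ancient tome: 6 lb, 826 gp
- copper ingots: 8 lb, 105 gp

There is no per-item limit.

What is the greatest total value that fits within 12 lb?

Ranking by ratio (value/lb): ancient tome 137.67, ivory figurine 64.00, ruby pendant 59.67.
Best packing: 2×ancient tome — 12 lb, 1652 total.

1652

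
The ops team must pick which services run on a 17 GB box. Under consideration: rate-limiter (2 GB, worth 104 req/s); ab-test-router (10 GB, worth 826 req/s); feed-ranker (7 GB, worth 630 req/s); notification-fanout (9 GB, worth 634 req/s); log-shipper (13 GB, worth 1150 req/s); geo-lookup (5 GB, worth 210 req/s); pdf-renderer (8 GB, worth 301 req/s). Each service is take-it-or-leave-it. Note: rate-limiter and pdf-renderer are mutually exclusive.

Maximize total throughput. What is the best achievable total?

The ratio ordering already packs tightly: ab-test-router + feed-ranker, 17 GB, 1456.

1456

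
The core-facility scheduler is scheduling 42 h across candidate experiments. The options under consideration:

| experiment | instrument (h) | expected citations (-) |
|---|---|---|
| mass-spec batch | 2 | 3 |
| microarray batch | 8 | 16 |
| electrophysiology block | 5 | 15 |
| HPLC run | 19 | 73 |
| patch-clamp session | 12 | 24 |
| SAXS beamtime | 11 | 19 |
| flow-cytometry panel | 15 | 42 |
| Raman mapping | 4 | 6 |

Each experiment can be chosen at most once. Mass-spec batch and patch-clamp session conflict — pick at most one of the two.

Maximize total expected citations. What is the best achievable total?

133

Taking mass-spec batch + electrophysiology block + HPLC run + flow-cytometry panel: 41 h used, 133 in expected citations.
The closest alternative, microarray batch + HPLC run + flow-cytometry panel, reaches only 131.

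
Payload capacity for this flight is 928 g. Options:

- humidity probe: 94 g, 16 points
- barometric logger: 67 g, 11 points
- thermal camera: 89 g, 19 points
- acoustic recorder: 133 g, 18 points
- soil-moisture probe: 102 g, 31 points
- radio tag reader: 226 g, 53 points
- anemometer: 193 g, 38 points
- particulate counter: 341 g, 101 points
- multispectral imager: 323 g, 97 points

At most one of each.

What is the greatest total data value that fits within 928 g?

The ratio ordering already packs tightly: barometric logger + thermal camera + soil-moisture probe + particulate counter + multispectral imager, 922 g, 259.
No other feasible combination exceeds 259.

259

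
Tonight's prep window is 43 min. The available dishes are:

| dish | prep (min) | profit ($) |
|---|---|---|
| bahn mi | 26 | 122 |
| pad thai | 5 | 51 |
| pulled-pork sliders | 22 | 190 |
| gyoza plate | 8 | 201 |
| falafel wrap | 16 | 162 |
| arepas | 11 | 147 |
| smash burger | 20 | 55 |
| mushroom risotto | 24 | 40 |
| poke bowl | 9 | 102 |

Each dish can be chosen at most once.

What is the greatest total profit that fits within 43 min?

By profit per min: gyoza plate 25.12, arepas 13.36, poke bowl 11.33, pad thai 10.20 lead.
Greedy by ratio would take pad thai + gyoza plate + arepas + poke bowl: 33 min used, total 501.
The 9 min tied up in poke bowl is better spent on falafel wrap — total rises to 561 (40 min).
Next best is pulled-pork sliders + gyoza plate + arepas at 538 (41 min) — short by 23.

561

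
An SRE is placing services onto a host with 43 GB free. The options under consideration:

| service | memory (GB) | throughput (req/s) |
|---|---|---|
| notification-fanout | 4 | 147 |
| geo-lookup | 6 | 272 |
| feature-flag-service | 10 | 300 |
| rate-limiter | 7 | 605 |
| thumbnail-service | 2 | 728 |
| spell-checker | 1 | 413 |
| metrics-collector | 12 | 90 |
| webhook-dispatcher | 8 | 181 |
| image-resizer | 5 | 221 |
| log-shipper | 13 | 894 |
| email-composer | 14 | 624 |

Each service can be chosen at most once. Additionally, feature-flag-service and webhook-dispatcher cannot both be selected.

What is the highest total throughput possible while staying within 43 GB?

Geo-lookup + rate-limiter + thumbnail-service + spell-checker + log-shipper + email-composer uses 43 of the 43 GB and totals 3536.
Next best is rate-limiter + thumbnail-service + spell-checker + image-resizer + log-shipper + email-composer at 3485 (42 GB) — short by 51.

3536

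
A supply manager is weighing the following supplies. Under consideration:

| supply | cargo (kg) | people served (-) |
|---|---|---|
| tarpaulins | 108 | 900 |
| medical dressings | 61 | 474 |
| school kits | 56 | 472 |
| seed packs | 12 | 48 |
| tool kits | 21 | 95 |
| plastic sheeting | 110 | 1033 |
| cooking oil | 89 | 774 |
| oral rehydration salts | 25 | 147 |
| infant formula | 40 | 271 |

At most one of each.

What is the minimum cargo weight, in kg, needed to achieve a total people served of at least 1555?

183

Need the lightest bundle worth ≥ 1555.
Taking medical dressings + seed packs + plastic sheeting gives 1555 (≥ 1555) for 183 kg.
Any bundle with less than 183 kg falls short of 1555.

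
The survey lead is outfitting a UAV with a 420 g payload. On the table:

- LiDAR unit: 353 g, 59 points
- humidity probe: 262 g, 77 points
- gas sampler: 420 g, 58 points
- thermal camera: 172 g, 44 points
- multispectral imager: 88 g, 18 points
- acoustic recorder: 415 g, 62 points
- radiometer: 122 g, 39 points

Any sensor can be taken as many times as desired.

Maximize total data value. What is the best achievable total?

Density check — radiometer 0.32, humidity probe 0.29, thermal camera 0.26, multispectral imager 0.20 are the best per g.
Taking the top-ratio sensors first gives 3×radiometer for 117 (366 g).
Replace radiometer with thermal camera: the trade gains 5 net, giving 122 at 416 g.
Every other selection either busts 420 g or fails to beat 122.

122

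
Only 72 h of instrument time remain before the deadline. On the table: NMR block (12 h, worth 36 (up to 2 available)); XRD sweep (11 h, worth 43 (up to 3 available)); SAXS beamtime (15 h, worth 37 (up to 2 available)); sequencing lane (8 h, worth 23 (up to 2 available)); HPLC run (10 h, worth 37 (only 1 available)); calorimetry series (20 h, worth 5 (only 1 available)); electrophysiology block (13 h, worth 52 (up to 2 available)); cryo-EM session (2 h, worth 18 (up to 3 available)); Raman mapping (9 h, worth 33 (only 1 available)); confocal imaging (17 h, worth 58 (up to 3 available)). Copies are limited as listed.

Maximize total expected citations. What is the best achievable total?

A density-first pass picks 3×XRD sweep + 2×electrophysiology block + 3×cryo-EM session — 287 at 65 h.
Dropping electrophysiology block frees 13 h; slotting in HPLC run + Raman mapping (19 h) lifts the total to 305 at 71 h.
Nothing else within 72 h beats 305.

305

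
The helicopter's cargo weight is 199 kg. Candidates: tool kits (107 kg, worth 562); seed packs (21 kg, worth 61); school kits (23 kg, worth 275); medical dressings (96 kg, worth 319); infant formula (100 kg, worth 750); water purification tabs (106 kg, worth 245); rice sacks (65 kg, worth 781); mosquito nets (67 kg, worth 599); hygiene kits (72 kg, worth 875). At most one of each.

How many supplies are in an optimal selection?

Optimal total is 1992.
For example seed packs + school kits + rice sacks + hygiene kits achieves it, using 181 kg.
Every optimal selection uses 4 supplies.

4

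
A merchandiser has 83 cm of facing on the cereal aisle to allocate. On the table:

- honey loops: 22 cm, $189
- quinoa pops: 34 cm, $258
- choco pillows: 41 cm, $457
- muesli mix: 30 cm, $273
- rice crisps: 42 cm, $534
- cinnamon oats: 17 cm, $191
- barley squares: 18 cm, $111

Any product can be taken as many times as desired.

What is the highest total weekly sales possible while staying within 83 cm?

By weekly sales per cm: rice crisps 12.71, cinnamon oats 11.24, choco pillows 11.15, muesli mix 9.10 lead.
Taking the top-ratio products first gives rice crisps + 2×cinnamon oats for 916 (76 cm).
The 34 cm tied up in 2×cinnamon oats is better spent on choco pillows — total rises to 991 (83 cm).
Every other selection either busts 83 cm or fails to beat 991.

991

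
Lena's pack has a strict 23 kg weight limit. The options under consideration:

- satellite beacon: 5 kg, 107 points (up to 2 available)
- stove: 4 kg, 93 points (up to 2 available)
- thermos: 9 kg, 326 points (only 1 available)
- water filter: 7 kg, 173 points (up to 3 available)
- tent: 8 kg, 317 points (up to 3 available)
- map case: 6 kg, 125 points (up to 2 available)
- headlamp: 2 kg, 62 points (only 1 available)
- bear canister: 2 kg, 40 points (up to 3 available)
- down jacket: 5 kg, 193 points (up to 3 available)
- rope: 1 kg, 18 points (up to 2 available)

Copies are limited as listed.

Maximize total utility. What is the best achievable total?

896

A density-first pass picks 2×tent + headlamp + down jacket — 889 at 23 kg.
Replace tent and headlamp with 2×down jacket: the trade gains 7 net, giving 896 at 23 kg.
Every other selection either busts 23 kg or exceeds an availability limit or fails to beat 896.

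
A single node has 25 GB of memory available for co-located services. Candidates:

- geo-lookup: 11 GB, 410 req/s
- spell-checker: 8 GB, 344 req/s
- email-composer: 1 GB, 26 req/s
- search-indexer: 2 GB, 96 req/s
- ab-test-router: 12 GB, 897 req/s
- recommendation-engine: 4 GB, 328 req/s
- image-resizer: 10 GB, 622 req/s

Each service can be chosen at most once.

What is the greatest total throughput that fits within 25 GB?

1641

By throughput per GB: recommendation-engine 82.00, ab-test-router 74.75, image-resizer 62.20 lead.
A density-first pass picks email-composer + search-indexer + ab-test-router + recommendation-engine — 1347 at 19 GB.
The 4 GB tied up in recommendation-engine is better spent on image-resizer — total rises to 1641 (25 GB).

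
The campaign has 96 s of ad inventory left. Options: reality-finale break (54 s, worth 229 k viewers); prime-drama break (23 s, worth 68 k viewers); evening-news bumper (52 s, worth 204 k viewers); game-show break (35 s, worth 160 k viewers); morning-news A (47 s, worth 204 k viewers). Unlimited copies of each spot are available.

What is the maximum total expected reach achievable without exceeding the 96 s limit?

408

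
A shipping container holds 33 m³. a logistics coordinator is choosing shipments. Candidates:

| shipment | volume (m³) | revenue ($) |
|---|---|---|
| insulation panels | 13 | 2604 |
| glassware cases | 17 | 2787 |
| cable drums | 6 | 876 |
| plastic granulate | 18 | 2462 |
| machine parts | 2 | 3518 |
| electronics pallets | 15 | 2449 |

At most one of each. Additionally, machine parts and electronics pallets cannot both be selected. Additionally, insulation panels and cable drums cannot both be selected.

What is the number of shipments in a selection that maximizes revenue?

Optimal total is 8909.
One optimal bundle: insulation panels + glassware cases + machine parts (32 m³).
All optima have 3 shipments.

3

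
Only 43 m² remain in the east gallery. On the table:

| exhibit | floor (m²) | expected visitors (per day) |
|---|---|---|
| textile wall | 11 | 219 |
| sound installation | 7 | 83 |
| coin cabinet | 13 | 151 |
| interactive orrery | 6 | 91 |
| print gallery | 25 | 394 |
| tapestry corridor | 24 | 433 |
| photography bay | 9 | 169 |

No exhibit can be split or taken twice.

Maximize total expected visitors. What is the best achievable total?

743

By expected visitors per m²: textile wall 19.91, photography bay 18.78, tapestry corridor 18.04 lead.
Filling by ratio: textile wall + sound installation + interactive orrery + photography bay for 562, with 10 m² left unused.
Replace sound installation and photography bay with tapestry corridor: the trade gains 181 net, giving 743 at 41 m².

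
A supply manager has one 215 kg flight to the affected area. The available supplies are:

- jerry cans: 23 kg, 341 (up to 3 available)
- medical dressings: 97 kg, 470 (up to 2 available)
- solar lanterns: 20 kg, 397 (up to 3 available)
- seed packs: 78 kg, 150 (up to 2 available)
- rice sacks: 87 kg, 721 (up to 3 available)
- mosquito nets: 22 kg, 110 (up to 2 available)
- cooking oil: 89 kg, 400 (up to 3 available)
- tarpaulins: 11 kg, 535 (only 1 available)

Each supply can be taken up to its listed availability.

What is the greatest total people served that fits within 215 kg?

Taking the top-ratio supplies first gives 3×jerry cans + 3×solar lanterns + 2×mosquito nets + tarpaulins for 2969 (184 kg).
Replace jerry cans and 2×mosquito nets with rice sacks: the trade gains 160 net, giving 3129 at 204 kg.
Nothing else within 215 kg beats 3129.

3129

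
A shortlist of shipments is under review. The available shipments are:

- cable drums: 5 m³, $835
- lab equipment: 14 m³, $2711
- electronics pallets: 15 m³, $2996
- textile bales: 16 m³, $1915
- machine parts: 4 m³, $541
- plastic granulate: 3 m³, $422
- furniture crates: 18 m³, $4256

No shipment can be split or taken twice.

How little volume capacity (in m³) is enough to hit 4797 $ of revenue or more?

Look for the lowest-volume combination reaching 4797.
machine parts + furniture crates reaches 4797 using 22 m³.
Any bundle with less than 22 m³ falls short of 4797.

22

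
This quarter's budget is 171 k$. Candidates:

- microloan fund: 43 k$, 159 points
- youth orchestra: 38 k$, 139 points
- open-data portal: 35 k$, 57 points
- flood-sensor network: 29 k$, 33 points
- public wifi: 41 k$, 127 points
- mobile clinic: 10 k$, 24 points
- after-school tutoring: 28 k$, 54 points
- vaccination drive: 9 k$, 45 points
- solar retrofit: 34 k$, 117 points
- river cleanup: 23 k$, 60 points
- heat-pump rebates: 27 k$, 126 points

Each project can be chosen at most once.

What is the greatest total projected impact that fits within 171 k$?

Ranking by ratio (projected impact/k$): vaccination drive 5.00, heat-pump rebates 4.67, microloan fund 3.70.
Filling by ratio: microloan fund + youth orchestra + mobile clinic + vaccination drive + solar retrofit + heat-pump rebates for 610, with 10 k$ left unused.
The 34 k$ tied up in solar retrofit is better spent on public wifi — total rises to 620 (168 k$).

620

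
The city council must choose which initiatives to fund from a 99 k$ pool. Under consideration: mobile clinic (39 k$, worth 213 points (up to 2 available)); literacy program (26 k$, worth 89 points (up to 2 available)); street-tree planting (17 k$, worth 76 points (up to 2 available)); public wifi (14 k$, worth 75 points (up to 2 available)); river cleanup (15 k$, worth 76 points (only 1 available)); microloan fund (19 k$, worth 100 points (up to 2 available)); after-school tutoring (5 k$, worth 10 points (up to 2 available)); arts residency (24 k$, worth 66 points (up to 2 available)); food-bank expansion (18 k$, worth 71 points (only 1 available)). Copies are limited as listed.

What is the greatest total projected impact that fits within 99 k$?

526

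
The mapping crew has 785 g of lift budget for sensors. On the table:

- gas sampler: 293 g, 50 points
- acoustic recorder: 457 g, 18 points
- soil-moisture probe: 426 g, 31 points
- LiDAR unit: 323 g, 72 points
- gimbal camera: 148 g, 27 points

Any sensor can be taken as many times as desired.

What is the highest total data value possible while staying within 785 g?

Filling by ratio: 2×LiDAR unit for 144, with 139 g left unused.
Replace LiDAR unit with 3×gimbal camera: the trade gains 9 net, giving 153 at 767 g.

153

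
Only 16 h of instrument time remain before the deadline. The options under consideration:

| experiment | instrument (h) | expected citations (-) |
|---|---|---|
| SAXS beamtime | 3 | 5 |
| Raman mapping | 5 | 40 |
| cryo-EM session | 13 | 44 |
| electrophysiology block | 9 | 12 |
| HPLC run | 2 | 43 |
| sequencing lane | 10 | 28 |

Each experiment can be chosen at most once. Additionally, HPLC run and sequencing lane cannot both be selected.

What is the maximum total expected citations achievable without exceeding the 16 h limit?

Greedy by ratio would take SAXS beamtime + Raman mapping + HPLC run: 10 h used, total 88.
Dropping SAXS beamtime frees 3 h; slotting in electrophysiology block (9 h) lifts the total to 95 at 16 h.
An exhaustive check of the 64 subsets confirms 95.

95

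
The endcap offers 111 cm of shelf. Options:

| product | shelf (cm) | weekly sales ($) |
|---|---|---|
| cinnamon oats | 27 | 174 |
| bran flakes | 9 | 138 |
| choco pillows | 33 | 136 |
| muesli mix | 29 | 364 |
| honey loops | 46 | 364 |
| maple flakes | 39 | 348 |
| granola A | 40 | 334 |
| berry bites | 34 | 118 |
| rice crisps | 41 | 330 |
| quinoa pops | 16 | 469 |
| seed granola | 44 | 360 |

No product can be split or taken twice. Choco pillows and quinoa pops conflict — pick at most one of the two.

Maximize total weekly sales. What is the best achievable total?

Ranking by ratio (weekly sales/cm): quinoa pops 29.31, bran flakes 15.33, muesli mix 12.55, maple flakes 8.92.
A density-first pass picks bran flakes + muesli mix + maple flakes + quinoa pops — 1319 at 93 cm.
Replace bran flakes with cinnamon oats: the trade gains 36 net, giving 1355 at 111 cm.
Next best is bran flakes + muesli mix + honey loops + quinoa pops at 1335 (100 cm) — short by 20.

1355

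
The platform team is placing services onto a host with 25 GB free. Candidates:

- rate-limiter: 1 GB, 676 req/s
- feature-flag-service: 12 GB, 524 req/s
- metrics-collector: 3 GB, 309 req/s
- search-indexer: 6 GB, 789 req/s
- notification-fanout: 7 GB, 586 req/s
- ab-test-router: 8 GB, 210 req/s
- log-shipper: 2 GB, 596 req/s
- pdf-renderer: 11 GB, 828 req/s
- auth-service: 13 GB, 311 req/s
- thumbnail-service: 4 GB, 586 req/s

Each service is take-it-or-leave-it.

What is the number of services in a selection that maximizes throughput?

6

Best achievable throughput is 3542.
For example rate-limiter + metrics-collector + search-indexer + notification-fanout + log-shipper + thumbnail-service achieves it, using 23 GB.
Every optimal selection uses 6 services.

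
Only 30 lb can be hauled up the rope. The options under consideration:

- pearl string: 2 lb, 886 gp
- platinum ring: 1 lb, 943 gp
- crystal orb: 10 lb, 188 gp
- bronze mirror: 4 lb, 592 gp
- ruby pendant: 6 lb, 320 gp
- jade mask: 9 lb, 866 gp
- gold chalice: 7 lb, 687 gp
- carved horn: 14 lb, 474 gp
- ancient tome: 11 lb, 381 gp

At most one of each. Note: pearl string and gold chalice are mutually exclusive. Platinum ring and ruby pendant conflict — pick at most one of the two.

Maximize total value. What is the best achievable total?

Pearl string + platinum ring + bronze mirror + jade mask + carved horn uses 30 of the 30 lb and totals 3761.
The closest alternative, pearl string + platinum ring + bronze mirror + jade mask + ancient tome, reaches only 3668.

3761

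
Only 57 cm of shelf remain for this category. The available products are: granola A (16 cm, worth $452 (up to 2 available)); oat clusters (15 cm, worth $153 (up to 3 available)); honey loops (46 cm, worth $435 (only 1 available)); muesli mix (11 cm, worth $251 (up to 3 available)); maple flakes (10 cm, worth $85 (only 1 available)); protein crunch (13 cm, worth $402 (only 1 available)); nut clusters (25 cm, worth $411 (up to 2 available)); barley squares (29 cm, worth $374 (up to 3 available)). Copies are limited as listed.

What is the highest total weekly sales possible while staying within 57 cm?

1557

Density check — protein crunch 30.92, granola A 28.25, muesli mix 22.82 are the best per cm.
2×granola A + muesli mix + protein crunch uses 56 of the 57 cm and totals 1557.
That's the maximum — no swap from here does better than 1557.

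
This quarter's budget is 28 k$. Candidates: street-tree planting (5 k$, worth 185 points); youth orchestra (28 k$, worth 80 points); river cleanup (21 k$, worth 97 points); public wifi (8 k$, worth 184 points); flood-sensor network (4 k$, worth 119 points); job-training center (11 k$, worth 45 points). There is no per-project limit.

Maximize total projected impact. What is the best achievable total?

Density check — street-tree planting 37.00, flood-sensor network 29.75, public wifi 23.00 are the best per k$.
Taking the top-ratio projects first gives 5×street-tree planting for 925 (25 k$).
Replace street-tree planting with 2×flood-sensor network: the trade gains 53 net, giving 978 at 28 k$.

978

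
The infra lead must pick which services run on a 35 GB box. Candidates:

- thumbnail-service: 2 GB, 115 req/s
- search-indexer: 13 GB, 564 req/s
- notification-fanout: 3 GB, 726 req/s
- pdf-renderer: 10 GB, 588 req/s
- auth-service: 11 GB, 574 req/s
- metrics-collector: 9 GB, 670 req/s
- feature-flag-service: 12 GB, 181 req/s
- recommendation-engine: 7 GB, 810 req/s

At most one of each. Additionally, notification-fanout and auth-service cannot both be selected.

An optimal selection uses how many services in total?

Best achievable throughput is 2909.
One optimal bundle: thumbnail-service + notification-fanout + pdf-renderer + metrics-collector + recommendation-engine (31 GB).
Every optimal selection uses 5 services.

5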